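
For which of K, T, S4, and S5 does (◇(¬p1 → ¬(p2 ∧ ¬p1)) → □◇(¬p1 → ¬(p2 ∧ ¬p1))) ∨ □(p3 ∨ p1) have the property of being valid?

S5

S5-tableau for the negation ¬((◇(¬p1 → ¬(p2 ∧ ¬p1)) → □◇(¬p1 → ¬(p2 ∧ ¬p1))) ∨ □(p3 ∨ p1)):
1. ¬((◇(¬p1 → ¬(p2 ∧ ¬p1)) → □◇(¬p1 → ¬(p2 ∧ ¬p1))) ∨ □(p3 ∨ p1)), 0
2. ¬(◇(¬p1 → ¬(p2 ∧ ¬p1)) → □◇(¬p1 → ¬(p2 ∧ ¬p1))), 0
3. ¬□(p3 ∨ p1), 0
4. ◇(¬p1 → ¬(p2 ∧ ¬p1)), 0
5. ¬□◇(¬p1 → ¬(p2 ∧ ¬p1)), 0
6. ¬(p3 ∨ p1), 1
7. ¬p3, 1
8. ¬p1, 1
9. ¬p1 → ¬(p2 ∧ ¬p1), 2
10. ¬(p2 ∧ ¬p1), 2
11. ¬p2, 2
12. ¬◇(¬p1 → ¬(p2 ∧ ¬p1)), 3
13. ¬(¬p1 → ¬(p2 ∧ ¬p1)), 0
14. ¬p1, 0
15. p2 ∧ ¬p1, 0
16. p2, 0
17. ¬(¬p1 → ¬(p2 ∧ ¬p1)), 1
18. p2 ∧ ¬p1, 1
19. p2, 1
20. ¬(¬p1 → ¬(p2 ∧ ¬p1)), 2
21. ¬p1, 2
22. p2 ∧ ¬p1, 2
23. p2, 2
Accessibility: 0R0, 0R1, 0R2, 0R3, 1R0, 1R1, 1R2, 1R3, 2R0, 2R1, 2R2, 2R3, 3R0, 3R1, 3R2, 3R3
Branch closes: p2 and ¬p2 both at 2.
Every branch closes (one shown): valid in S5.
S4-tableau for the negation ¬((◇(¬p1 → ¬(p2 ∧ ¬p1)) → □◇(¬p1 → ¬(p2 ∧ ¬p1))) ∨ □(p3 ∨ p1)):
1. ¬((◇(¬p1 → ¬(p2 ∧ ¬p1)) → □◇(¬p1 → ¬(p2 ∧ ¬p1))) ∨ □(p3 ∨ p1)), 0
2. ¬(◇(¬p1 → ¬(p2 ∧ ¬p1)) → □◇(¬p1 → ¬(p2 ∧ ¬p1))), 0
3. ¬□(p3 ∨ p1), 0
4. ◇(¬p1 → ¬(p2 ∧ ¬p1)), 0
5. ¬□◇(¬p1 → ¬(p2 ∧ ¬p1)), 0
6. ¬(p3 ∨ p1), 1
7. ¬p3, 1
8. ¬p1, 1
9. ¬p1 → ¬(p2 ∧ ¬p1), 2
10. ¬(p2 ∧ ¬p1), 2
11. p1, 2
12. ¬◇(¬p1 → ¬(p2 ∧ ¬p1)), 3
13. ¬(¬p1 → ¬(p2 ∧ ¬p1)), 3
14. ¬p1, 3
15. p2 ∧ ¬p1, 3
16. p2, 3
Accessibility: 0R0, 0R1, 0R2, 0R3, 1R1, 2R2, 3R3
Complete open branch: countermodel on an S4-frame, so not valid in S4, nor in K, T (the same frame is also a K-frame and a T-frame).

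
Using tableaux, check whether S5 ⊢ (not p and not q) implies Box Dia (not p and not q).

Tableau for the negation not ((not p and not q) implies Box Dia (not p and not q)):
1. not ((not p and not q) implies Box Dia (not p and not q)), u
2. not p and not q, u
3. not Box Dia (not p and not q), u
4. not p, u
5. not q, u
6. not Dia (not p and not q), v
7. not (not p and not q), u
8. not (not p and not q), v
9. q, u
Accessibility: uRu, uRv, vRu, vRv
Branch closes: q and not q both at u.
All branches of the negation close; one closing branch shown above.

Valid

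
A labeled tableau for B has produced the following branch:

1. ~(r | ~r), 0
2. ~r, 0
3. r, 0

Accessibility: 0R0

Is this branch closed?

Closed

Both r and ~r appear at 0.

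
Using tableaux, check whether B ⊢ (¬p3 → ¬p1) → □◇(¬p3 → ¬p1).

Yes, valid

Tableau for the negation ¬((¬p3 → ¬p1) → □◇(¬p3 → ¬p1)):
1. ¬((¬p3 → ¬p1) → □◇(¬p3 → ¬p1)), u
2. ¬p3 → ¬p1, u
3. ¬□◇(¬p3 → ¬p1), u
4. ¬p1, u
5. ¬◇(¬p3 → ¬p1), v
6. ¬(¬p3 → ¬p1), u
7. ¬p3, u
8. p1, u
Accessibility: uRu, uRv, vRu, vRv
Branch closes: p1 and ¬p1 both at u.
All branches of the negation close; one closing branch shown above.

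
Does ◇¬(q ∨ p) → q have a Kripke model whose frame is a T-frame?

Satisfiable (open branch found)

1. ◇¬(q ∨ p) → q, 0
2. q, 0
Accessibility: 0R0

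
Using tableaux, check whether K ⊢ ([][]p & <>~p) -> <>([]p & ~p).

Tableau for the negation ~(([][]p & <>~p) -> <>([]p & ~p)):
1. ~(([][]p & <>~p) -> <>([]p & ~p)), u
2. [][]p & <>~p, u
3. ~<>([]p & ~p), u
4. [][]p, u
5. <>~p, u
6. ~p, v
7. ~([]p & ~p), v
8. []p, v
9. ~[]p, v
10. ~p, w
11. p, w
Accessibility: uRv, vRw
Branch closes: p and ~p both at w.
All branches of the negation close; one closing branch shown above.

Valid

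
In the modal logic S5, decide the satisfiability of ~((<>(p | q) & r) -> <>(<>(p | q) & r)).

1. ~((<>(p | q) & r) -> <>(<>(p | q) & r)), 0
2. <>(p | q) & r, 0   [~->-rule on 1]
3. ~<>(<>(p | q) & r), 0   [~->-rule on 1]
4. <>(p | q), 0   [&-rule on 2]
5. r, 0   [&-rule on 2]
6. ~(<>(p | q) & r), 0   [~<>-rule on 3 via 0R0]
7. ~<>(p | q), 0   [~&-rule on 6 (branches; this branch)]
8. ~(p | q), 0   [~<>-rule on 7 via 0R0]
9. ~p, 0   [~|-rule on 8]
10. ~q, 0   [~|-rule on 8]
11. p | q, 1   [<>-rule on 4: fresh world 1, 0R1]
12. ~(<>(p | q) & r), 1   [~<>-rule on 3 via 0R1]
13. ~(p | q), 1   [~<>-rule on 7 via 0R1]
14. ~p, 1   [~|-rule on 13]
15. ~q, 1   [~|-rule on 13]
16. q, 1   [|-rule on 11 (branches; this branch)]
Accessibility: 0R0, 0R1, 1R0, 1R1
Branch closes: q and ~q both at 1.
All branches of the tableau close; one closing branch shown above.

Unsatisfiable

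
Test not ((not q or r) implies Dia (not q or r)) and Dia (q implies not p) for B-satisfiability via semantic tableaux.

1. not ((not q or r) implies Dia (not q or r)) and Dia (q implies not p), w0
2. not ((not q or r) implies Dia (not q or r)), w0
3. Dia (q implies not p), w0
4. not q or r, w0
5. not Dia (not q or r), w0
6. not (not q or r), w0
7. q, w0
8. not r, w0
9. r, w0
Accessibility: w0Rw0
Branch closes: r and not r both at w0.
(One branch shown.) All branches close.

Unsatisfiable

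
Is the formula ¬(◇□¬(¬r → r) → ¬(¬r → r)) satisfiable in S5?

1. ¬(◇□¬(¬r → r) → ¬(¬r → r)), w0
2. ◇□¬(¬r → r), w0
3. ¬r → r, w0
4. r, w0
5. □¬(¬r → r), w1
6. ¬(¬r → r), w0
7. ¬r, w0
Accessibility: w0Rw0, w0Rw1, w1Rw0, w1Rw1
Branch closes: r and ¬r both at w0.
Every branch closes; the branch above is one of them.

Unsatisfiable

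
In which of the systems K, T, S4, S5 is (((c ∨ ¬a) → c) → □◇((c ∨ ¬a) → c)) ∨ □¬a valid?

S5

S5-tableau for the negation ¬((((c ∨ ¬a) → c) → □◇((c ∨ ¬a) → c)) ∨ □¬a):
1. ¬((((c ∨ ¬a) → c) → □◇((c ∨ ¬a) → c)) ∨ □¬a), 0
2. ¬(((c ∨ ¬a) → c) → □◇((c ∨ ¬a) → c)), 0   [¬∨-rule on 1]
3. ¬□¬a, 0   [¬∨-rule on 1]
4. (c ∨ ¬a) → c, 0   [¬→-rule on 2]
5. ¬□◇((c ∨ ¬a) → c), 0   [¬→-rule on 2]
6. ¬(c ∨ ¬a), 0   [→-rule on 4 (branches; this branch)]
7. ¬c, 0   [¬∨-rule on 6]
8. a, 0   [¬∨-rule on 6]
9. a, 1   [¬□-rule on 3: fresh world 1, 0R1]
10. ¬◇((c ∨ ¬a) → c), 2   [¬□-rule on 5: fresh world 2, 0R2]
11. ¬((c ∨ ¬a) → c), 0   [¬◇-rule on 10 via 2R0]
12. c ∨ ¬a, 0   [¬→-rule on 11]
13. ¬((c ∨ ¬a) → c), 1   [¬◇-rule on 10 via 2R1]
14. c ∨ ¬a, 1   [¬→-rule on 13]
15. ¬c, 1   [¬→-rule on 13]
16. ¬((c ∨ ¬a) → c), 2   [¬◇-rule on 10 via 2R2]
17. c ∨ ¬a, 2   [¬→-rule on 16]
18. ¬c, 2   [¬→-rule on 16]
19. ¬a, 0   [∨-rule on 12 (branches; this branch)]
Accessibility: 0R0, 0R1, 0R2, 1R0, 1R1, 1R2, 2R0, 2R1, 2R2
Branch closes: a and ¬a both at 0.
Every branch closes (one shown): valid in S5.
S4-tableau for the negation ¬((((c ∨ ¬a) → c) → □◇((c ∨ ¬a) → c)) ∨ □¬a):
1. ¬((((c ∨ ¬a) → c) → □◇((c ∨ ¬a) → c)) ∨ □¬a), 0
2. ¬(((c ∨ ¬a) → c) → □◇((c ∨ ¬a) → c)), 0   [¬∨-rule on 1]
3. ¬□¬a, 0   [¬∨-rule on 1]
4. (c ∨ ¬a) → c, 0   [¬→-rule on 2]
5. ¬□◇((c ∨ ¬a) → c), 0   [¬→-rule on 2]
6. c, 0   [→-rule on 4 (branches; this branch)]
7. a, 1   [¬□-rule on 3: fresh world 1, 0R1]
8. ¬◇((c ∨ ¬a) → c), 2   [¬□-rule on 5: fresh world 2, 0R2]
9. ¬((c ∨ ¬a) → c), 2   [¬◇-rule on 8 via 2R2]
10. c ∨ ¬a, 2   [¬→-rule on 9]
11. ¬c, 2   [¬→-rule on 9]
12. ¬a, 2   [∨-rule on 10 (branches; this branch)]
Accessibility: 0R0, 0R1, 0R2, 1R1, 2R2
Complete open branch: countermodel on an S4-frame, so not valid in S4, nor in K, T (the same frame is also a K-frame and a T-frame).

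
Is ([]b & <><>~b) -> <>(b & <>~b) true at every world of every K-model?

Valid

Tableau for the negation ~(([]b & <><>~b) -> <>(b & <>~b)):
1. ~(([]b & <><>~b) -> <>(b & <>~b)), u
2. []b & <><>~b, u
3. ~<>(b & <>~b), u
4. []b, u
5. <><>~b, u
6. <>~b, v
7. ~(b & <>~b), v
8. b, v
9. ~<>~b, v
10. ~b, w
11. b, w
Accessibility: uRv, vRw
Branch closes: b and ~b both at w.
Every branch of the negation's tableau closes; the branch above is one of them.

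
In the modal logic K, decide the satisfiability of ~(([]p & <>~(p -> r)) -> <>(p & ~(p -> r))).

1. ~(([]p & <>~(p -> r)) -> <>(p & ~(p -> r))), w0
2. []p & <>~(p -> r), w0
3. ~<>(p & ~(p -> r)), w0
4. []p, w0
5. <>~(p -> r), w0
6. ~(p -> r), w1
7. p, w1
8. ~r, w1
9. ~(p & ~(p -> r)), w1
10. p -> r, w1
11. r, w1
Accessibility: w0Rw1
Branch closes: r and ~r both at w1.
All branches of the tableau close; one closing branch shown above.

Unsatisfiable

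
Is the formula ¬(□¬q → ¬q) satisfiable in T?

Unsatisfiable

1. ¬(□¬q → ¬q), w0
2. □¬q, w0
3. q, w0
4. ¬q, w0
Accessibility: w0Rw0
Branch closes: q and ¬q both at w0.
All branches of the tableau close; one closing branch shown above.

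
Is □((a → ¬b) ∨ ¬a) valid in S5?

Tableau for the negation ¬□((a → ¬b) ∨ ¬a):
1. ¬□((a → ¬b) ∨ ¬a), w0
2. ¬((a → ¬b) ∨ ¬a), w1   [¬□-rule on 1: fresh world w1, w0Rw1]
3. ¬(a → ¬b), w1   [¬∨-rule on 2]
4. a, w1   [¬∨-rule on 2]
5. b, w1   [¬→-rule on 3]
Accessibility: w0Rw0, w0Rw1, w1Rw0, w1Rw1
The negation has an open branch (countermodel exists).

Invalid (countermodel exists)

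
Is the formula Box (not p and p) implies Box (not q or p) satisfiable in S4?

Satisfiable

1. Box (not p and p) implies Box (not q or p), u
2. Box (not q or p), u
3. not q or p, u
4. p, u
Accessibility: uRu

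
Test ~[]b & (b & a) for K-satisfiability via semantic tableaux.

Yes, satisfiable

1. ~[]b & (b & a), w0
2. ~[]b, w0
3. b & a, w0
4. b, w0
5. a, w0
6. ~b, w1
Accessibility: w0Rw1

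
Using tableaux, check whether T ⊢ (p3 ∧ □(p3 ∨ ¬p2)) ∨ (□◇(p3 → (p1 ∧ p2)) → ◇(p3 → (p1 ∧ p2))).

Tableau for the negation ¬((p3 ∧ □(p3 ∨ ¬p2)) ∨ (□◇(p3 → (p1 ∧ p2)) → ◇(p3 → (p1 ∧ p2)))):
1. ¬((p3 ∧ □(p3 ∨ ¬p2)) ∨ (□◇(p3 → (p1 ∧ p2)) → ◇(p3 → (p1 ∧ p2)))), w0
2. ¬(p3 ∧ □(p3 ∨ ¬p2)), w0
3. ¬(□◇(p3 → (p1 ∧ p2)) → ◇(p3 → (p1 ∧ p2))), w0
4. □◇(p3 → (p1 ∧ p2)), w0
5. ¬◇(p3 → (p1 ∧ p2)), w0
6. ◇(p3 → (p1 ∧ p2)), w0
7. ¬(p3 → (p1 ∧ p2)), w0
8. p3, w0
9. ¬(p1 ∧ p2), w0
10. ¬□(p3 ∨ ¬p2), w0
11. ¬p2, w0
12. p3 → (p1 ∧ p2), w1
13. ◇(p3 → (p1 ∧ p2)), w1
14. ¬(p3 → (p1 ∧ p2)), w1
15. p3, w1
16. ¬(p1 ∧ p2), w1
17. p1 ∧ p2, w1
18. p1, w1
19. p2, w1
20. ¬p2, w1
Accessibility: w0Rw0, w0Rw1, w1Rw1
Branch closes: p2 and ¬p2 both at w1.
Every branch of the negation's tableau closes; the branch above is one of them.

Valid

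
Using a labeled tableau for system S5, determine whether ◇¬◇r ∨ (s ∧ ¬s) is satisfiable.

Satisfiable

1. ◇¬◇r ∨ (s ∧ ¬s), 0
2. ◇¬◇r, 0
3. ¬◇r, 1
4. ¬r, 0
5. ¬r, 1
Accessibility: 0R0, 0R1, 1R0, 1R1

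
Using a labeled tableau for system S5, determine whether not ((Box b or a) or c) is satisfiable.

Satisfiable

1. not ((Box b or a) or c), w0
2. not (Box b or a), w0
3. not c, w0
4. not Box b, w0
5. not a, w0
6. not b, w1
Accessibility: w0Rw0, w0Rw1, w1Rw0, w1Rw1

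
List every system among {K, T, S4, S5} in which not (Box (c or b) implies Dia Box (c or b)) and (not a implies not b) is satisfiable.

K

K-tableau for the formula:
1. not (Box (c or b) implies Dia Box (c or b)) and (not a implies not b), 0
2. not (Box (c or b) implies Dia Box (c or b)), 0
3. not a implies not b, 0
4. Box (c or b), 0
5. not Dia Box (c or b), 0
6. not b, 0
Complete open branch: satisfiable in K.
T-tableau for the formula:
1. not (Box (c or b) implies Dia Box (c or b)) and (not a implies not b), 0
2. not (Box (c or b) implies Dia Box (c or b)), 0
3. not a implies not b, 0
4. Box (c or b), 0
5. not Dia Box (c or b), 0
6. c or b, 0
7. not Box (c or b), 0
8. not b, 0
9. c, 0
10. not (c or b), 1
11. not c, 1
12. not b, 1
13. c or b, 1
14. not Box (c or b), 1
15. b, 1
Accessibility: 0R0, 0R1, 1R1
Branch closes: b and not b both at 1.
Every branch closes (one shown): unsatisfiable in T, hence also in S4, S5 (every S4/S5-frame is a T-frame).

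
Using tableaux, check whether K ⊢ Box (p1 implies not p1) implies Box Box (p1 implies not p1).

Tableau for the negation not (Box (p1 implies not p1) implies Box Box (p1 implies not p1)):
1. not (Box (p1 implies not p1) implies Box Box (p1 implies not p1)), u
2. Box (p1 implies not p1), u
3. not Box Box (p1 implies not p1), u
4. not Box (p1 implies not p1), v
5. p1 implies not p1, v
6. not p1, v
7. not (p1 implies not p1), w
8. p1, w
Accessibility: uRv, vRw
The negation has an open branch (countermodel exists).

No, not valid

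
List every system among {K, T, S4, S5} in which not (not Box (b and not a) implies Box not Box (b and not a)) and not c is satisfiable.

S4-tableau for the formula:
1. not (not Box (b and not a) implies Box not Box (b and not a)) and not c, u
2. not (not Box (b and not a) implies Box not Box (b and not a)), u   [and-rule on 1]
3. not c, u   [and-rule on 1]
4. not Box (b and not a), u   [neg-implies-rule on 2]
5. not Box not Box (b and not a), u   [neg-implies-rule on 2]
6. not (b and not a), v   [neg-Box-rule on 4: fresh world v, uRv]
7. a, v   [neg-and-rule on 6 (branches; this branch)]
8. Box (b and not a), w   [neg-Box-rule on 5: fresh world w, uRw]
9. b and not a, w   [Box-rule on 8 via wRw]
10. b, w   [and-rule on 9]
11. not a, w   [and-rule on 9]
Accessibility: uRu, uRv, uRw, vRv, wRw
Complete open branch: satisfiable in S4, hence also in K, T (this S4-model is also a K-model and a T-model).
S5-tableau for the formula:
1. not (not Box (b and not a) implies Box not Box (b and not a)) and not c, u
2. not (not Box (b and not a) implies Box not Box (b and not a)), u   [and-rule on 1]
3. not c, u   [and-rule on 1]
4. not Box (b and not a), u   [neg-implies-rule on 2]
5. not Box not Box (b and not a), u   [neg-implies-rule on 2]
6. not (b and not a), v   [neg-Box-rule on 4: fresh world v, uRv]
7. a, v   [neg-and-rule on 6 (branches; this branch)]
8. Box (b and not a), w   [neg-Box-rule on 5: fresh world w, uRw]
9. b and not a, u   [Box-rule on 8 via wRu]
10. b, u   [and-rule on 9]
11. not a, u   [and-rule on 9]
12. b and not a, v   [Box-rule on 8 via wRv]
13. b, v   [and-rule on 12]
14. not a, v   [and-rule on 12]
Accessibility: uRu, uRv, uRw, vRu, vRv, vRw, wRu, wRv, wRw
Branch closes: a and not a both at v.
Every branch closes (one shown): unsatisfiable in S5.

K, T, S4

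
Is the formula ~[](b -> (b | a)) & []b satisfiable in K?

1. ~[](b -> (b | a)) & []b, u
2. ~[](b -> (b | a)), u   [&-rule on 1]
3. []b, u   [&-rule on 1]
4. ~(b -> (b | a)), v   [~[]-rule on 2: fresh world v, uRv]
5. b, v   [~->-rule on 4]
6. ~(b | a), v   [~->-rule on 4]
7. ~b, v   [~|-rule on 6]
8. ~a, v   [~|-rule on 6]
Accessibility: uRv
Branch closes: b and ~b both at v.
Every branch closes; the branch above is one of them.

No, unsatisfiable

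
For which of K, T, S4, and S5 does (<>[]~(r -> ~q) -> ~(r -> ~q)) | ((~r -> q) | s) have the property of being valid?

S4-tableau for the negation ~((<>[]~(r -> ~q) -> ~(r -> ~q)) | ((~r -> q) | s)):
1. ~((<>[]~(r -> ~q) -> ~(r -> ~q)) | ((~r -> q) | s)), 0
2. ~(<>[]~(r -> ~q) -> ~(r -> ~q)), 0
3. ~((~r -> q) | s), 0
4. <>[]~(r -> ~q), 0
5. r -> ~q, 0
6. ~(~r -> q), 0
7. ~s, 0
8. ~r, 0
9. ~q, 0
10. []~(r -> ~q), 1
11. ~(r -> ~q), 1
12. r, 1
13. q, 1
Accessibility: 0R0, 0R1, 1R1
Complete open branch: countermodel on an S4-frame, so not valid in S4, nor in K, T (the same frame is also a K-frame and a T-frame).
S5-tableau for the negation ~((<>[]~(r -> ~q) -> ~(r -> ~q)) | ((~r -> q) | s)):
1. ~((<>[]~(r -> ~q) -> ~(r -> ~q)) | ((~r -> q) | s)), 0
2. ~(<>[]~(r -> ~q) -> ~(r -> ~q)), 0
3. ~((~r -> q) | s), 0
4. <>[]~(r -> ~q), 0
5. r -> ~q, 0
6. ~(~r -> q), 0
7. ~s, 0
8. ~r, 0
9. ~q, 0
10. []~(r -> ~q), 1
11. ~(r -> ~q), 0
12. r, 0
13. q, 0
Accessibility: 0R0, 0R1, 1R0, 1R1
Branch closes: r and ~r both at 0.
Every branch closes (one shown): valid in S5.

S5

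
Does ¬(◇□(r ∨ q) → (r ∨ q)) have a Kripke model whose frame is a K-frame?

1. ¬(◇□(r ∨ q) → (r ∨ q)), 0
2. ◇□(r ∨ q), 0   [¬→-rule on 1]
3. ¬(r ∨ q), 0   [¬→-rule on 1]
4. ¬r, 0   [¬∨-rule on 3]
5. ¬q, 0   [¬∨-rule on 3]
6. □(r ∨ q), 1   [◇-rule on 2: fresh world 1, 0R1]
Accessibility: 0R1

Satisfiable (open branch found)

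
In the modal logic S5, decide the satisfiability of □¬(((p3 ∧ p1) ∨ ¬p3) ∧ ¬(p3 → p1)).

1. □¬(((p3 ∧ p1) ∨ ¬p3) ∧ ¬(p3 → p1)), w0
2. ¬(((p3 ∧ p1) ∨ ¬p3) ∧ ¬(p3 → p1)), w0
3. p3 → p1, w0
4. p1, w0
Accessibility: w0Rw0

Yes, satisfiable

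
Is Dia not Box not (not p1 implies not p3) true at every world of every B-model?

Tableau for the negation not Dia not Box not (not p1 implies not p3):
1. not Dia not Box not (not p1 implies not p3), u
2. Box not (not p1 implies not p3), u
3. not (not p1 implies not p3), u
4. not p1, u
5. p3, u
Accessibility: uRu
The negation has an open branch (countermodel exists).

Not valid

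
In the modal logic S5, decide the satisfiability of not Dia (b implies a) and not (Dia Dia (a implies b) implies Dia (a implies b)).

Unsatisfiable

1. not Dia (b implies a) and not (Dia Dia (a implies b) implies Dia (a implies b)), u
2. not Dia (b implies a), u   [and-rule on 1]
3. not (Dia Dia (a implies b) implies Dia (a implies b)), u   [and-rule on 1]
4. Dia Dia (a implies b), u   [neg-implies-rule on 3]
5. not Dia (a implies b), u   [neg-implies-rule on 3]
6. not (b implies a), u   [neg-Dia-rule on 2 via uRu]
7. b, u   [neg-implies-rule on 6]
8. not a, u   [neg-implies-rule on 6]
9. not (a implies b), u   [neg-Dia-rule on 5 via uRu]
10. a, u   [neg-implies-rule on 9]
11. not b, u   [neg-implies-rule on 9]
Accessibility: uRu
Branch closes: a and not a both at u.
Every branch closes; the branch above is one of them.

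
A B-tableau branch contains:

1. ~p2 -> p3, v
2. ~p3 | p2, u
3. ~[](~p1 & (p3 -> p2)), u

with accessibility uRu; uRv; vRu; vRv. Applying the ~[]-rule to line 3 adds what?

a fresh world w with uRw, and ~(~p1 & (p3 -> p2)) at w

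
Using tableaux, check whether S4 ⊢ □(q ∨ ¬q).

Yes, valid

Tableau for the negation ¬□(q ∨ ¬q):
1. ¬□(q ∨ ¬q), 0
2. ¬(q ∨ ¬q), 1   [¬□-rule on 1: fresh world 1, 0R1]
3. ¬q, 1   [¬∨-rule on 2]
4. q, 1   [¬∨-rule on 2]
Accessibility: 0R0, 0R1, 1R1
Branch closes: q and ¬q both at 1.
All branches of the negation close; one closing branch shown above.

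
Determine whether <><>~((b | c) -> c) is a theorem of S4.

No, not valid

Tableau for the negation ~<><>~((b | c) -> c):
1. ~<><>~((b | c) -> c), u
2. ~<>~((b | c) -> c), u
3. (b | c) -> c, u
4. c, u
Accessibility: uRu
The negation has an open branch (countermodel exists).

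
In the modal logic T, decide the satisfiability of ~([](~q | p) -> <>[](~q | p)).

Unsatisfiable (every branch closes)

1. ~([](~q | p) -> <>[](~q | p)), 0
2. [](~q | p), 0
3. ~<>[](~q | p), 0
4. ~q | p, 0
5. ~[](~q | p), 0
6. p, 0
7. ~(~q | p), 1
8. q, 1
9. ~p, 1
10. ~q | p, 1
11. ~[](~q | p), 1
12. p, 1
Accessibility: 0R0, 0R1, 1R1
Branch closes: p and ~p both at 1.
Every branch closes; the branch above is one of them.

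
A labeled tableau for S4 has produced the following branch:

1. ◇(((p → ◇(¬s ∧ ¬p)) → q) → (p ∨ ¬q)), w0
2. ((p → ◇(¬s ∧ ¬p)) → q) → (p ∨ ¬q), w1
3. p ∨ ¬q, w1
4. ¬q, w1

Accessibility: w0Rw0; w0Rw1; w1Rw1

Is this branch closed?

No atom appears with both signs at the same world.

Not closed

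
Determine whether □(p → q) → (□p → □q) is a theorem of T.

Tableau for the negation ¬(□(p → q) → (□p → □q)):
1. ¬(□(p → q) → (□p → □q)), u
2. □(p → q), u
3. ¬(□p → □q), u
4. □p, u
5. ¬□q, u
6. p → q, u
7. p, u
8. q, u
9. ¬q, v
10. p → q, v
11. p, v
12. q, v
Accessibility: uRu, uRv, vRv
Branch closes: q and ¬q both at v.
Every branch of the negation's tableau closes; the branch above is one of them.

Valid in T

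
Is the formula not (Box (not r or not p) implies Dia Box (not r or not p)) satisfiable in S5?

Unsatisfiable

1. not (Box (not r or not p) implies Dia Box (not r or not p)), w0
2. Box (not r or not p), w0   [neg-implies-rule on 1]
3. not Dia Box (not r or not p), w0   [neg-implies-rule on 1]
4. not r or not p, w0   [Box-rule on 2 via w0Rw0]
5. not Box (not r or not p), w0   [neg-Dia-rule on 3 via w0Rw0]
6. not p, w0   [or-rule on 4 (branches; this branch)]
7. not (not r or not p), w1   [neg-Box-rule on 5: fresh world w1, w0Rw1]
8. r, w1   [neg-or-rule on 7]
9. p, w1   [neg-or-rule on 7]
10. not r or not p, w1   [Box-rule on 2 via w0Rw1]
11. not Box (not r or not p), w1   [neg-Dia-rule on 3 via w0Rw1]
12. not p, w1   [or-rule on 10 (branches; this branch)]
Accessibility: w0Rw0, w0Rw1, w1Rw0, w1Rw1
Branch closes: p and not p both at w1.
Every branch closes; the branch above is one of them.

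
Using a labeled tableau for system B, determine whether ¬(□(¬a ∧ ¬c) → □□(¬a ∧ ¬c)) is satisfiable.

1. ¬(□(¬a ∧ ¬c) → □□(¬a ∧ ¬c)), 0
2. □(¬a ∧ ¬c), 0   [¬→-rule on 1]
3. ¬□□(¬a ∧ ¬c), 0   [¬→-rule on 1]
4. ¬a ∧ ¬c, 0   [□-rule on 2 via 0R0]
5. ¬a, 0   [∧-rule on 4]
6. ¬c, 0   [∧-rule on 4]
7. ¬□(¬a ∧ ¬c), 1   [¬□-rule on 3: fresh world 1, 0R1]
8. ¬a ∧ ¬c, 1   [□-rule on 2 via 0R1]
9. ¬a, 1   [∧-rule on 8]
10. ¬c, 1   [∧-rule on 8]
11. ¬(¬a ∧ ¬c), 2   [¬□-rule on 7: fresh world 2, 1R2]
12. c, 2   [¬∧-rule on 11 (branches; this branch)]
Accessibility: 0R0, 0R1, 1R0, 1R1, 1R2, 2R1, 2R2

Satisfiable (open branch found)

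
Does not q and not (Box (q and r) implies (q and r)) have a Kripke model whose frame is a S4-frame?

1. not q and not (Box (q and r) implies (q and r)), u
2. not q, u   [and-rule on 1]
3. not (Box (q and r) implies (q and r)), u   [and-rule on 1]
4. Box (q and r), u   [neg-implies-rule on 3]
5. not (q and r), u   [neg-implies-rule on 3]
6. q and r, u   [Box-rule on 4 via uRu]
7. q, u   [and-rule on 6]
8. r, u   [and-rule on 6]
Accessibility: uRu
Branch closes: q and not q both at u.
Every branch closes; the branch above is one of them.

No, unsatisfiable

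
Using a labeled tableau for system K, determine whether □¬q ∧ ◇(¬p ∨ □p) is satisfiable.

Yes, satisfiable

1. □¬q ∧ ◇(¬p ∨ □p), w0
2. □¬q, w0
3. ◇(¬p ∨ □p), w0
4. ¬p ∨ □p, w1
5. ¬q, w1
6. □p, w1
Accessibility: w0Rw1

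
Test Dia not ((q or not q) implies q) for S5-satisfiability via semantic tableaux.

1. Dia not ((q or not q) implies q), u
2. not ((q or not q) implies q), v
3. q or not q, v
4. not q, v
Accessibility: uRu, uRv, vRu, vRv

Satisfiable (open branch found)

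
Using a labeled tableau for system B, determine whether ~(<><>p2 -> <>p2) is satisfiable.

Yes, satisfiable

1. ~(<><>p2 -> <>p2), u
2. <><>p2, u   [~->-rule on 1]
3. ~<>p2, u   [~->-rule on 1]
4. ~p2, u   [~<>-rule on 3 via uRu]
5. <>p2, v   [<>-rule on 2: fresh world v, uRv]
6. ~p2, v   [~<>-rule on 3 via uRv]
7. p2, w   [<>-rule on 5: fresh world w, vRw]
Accessibility: uRu, uRv, vRu, vRv, vRw, wRv, wRw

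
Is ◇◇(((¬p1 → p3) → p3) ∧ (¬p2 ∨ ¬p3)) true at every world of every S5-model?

Tableau for the negation ¬◇◇(((¬p1 → p3) → p3) ∧ (¬p2 ∨ ¬p3)):
1. ¬◇◇(((¬p1 → p3) → p3) ∧ (¬p2 ∨ ¬p3)), 0
2. ¬◇(((¬p1 → p3) → p3) ∧ (¬p2 ∨ ¬p3)), 0   [¬◇-rule on 1 via 0R0]
3. ¬(((¬p1 → p3) → p3) ∧ (¬p2 ∨ ¬p3)), 0   [¬◇-rule on 2 via 0R0]
4. ¬(¬p2 ∨ ¬p3), 0   [¬∧-rule on 3 (branches; this branch)]
5. p2, 0   [¬∨-rule on 4]
6. p3, 0   [¬∨-rule on 4]
Accessibility: 0R0
The negation has an open branch (countermodel exists).

No, not valid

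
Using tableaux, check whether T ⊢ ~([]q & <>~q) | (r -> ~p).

Valid in T

Tableau for the negation ~(~([]q & <>~q) | (r -> ~p)):
1. ~(~([]q & <>~q) | (r -> ~p)), u
2. []q & <>~q, u
3. ~(r -> ~p), u
4. []q, u
5. <>~q, u
6. r, u
7. p, u
8. q, u
9. ~q, v
10. q, v
Accessibility: uRu, uRv, vRv
Branch closes: q and ~q both at v.
Every branch of the negation's tableau closes; the branch above is one of them.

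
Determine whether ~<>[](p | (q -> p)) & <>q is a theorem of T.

Tableau for the negation ~(~<>[](p | (q -> p)) & <>q):
1. ~(~<>[](p | (q -> p)) & <>q), w0
2. ~<>q, w0   [~&-rule on 1 (branches; this branch)]
3. ~q, w0   [~<>-rule on 2 via w0Rw0]
Accessibility: w0Rw0
The negation has an open branch (countermodel exists).

Invalid (countermodel exists)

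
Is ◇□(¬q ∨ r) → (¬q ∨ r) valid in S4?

Invalid (countermodel exists)

Tableau for the negation ¬(◇□(¬q ∨ r) → (¬q ∨ r)):
1. ¬(◇□(¬q ∨ r) → (¬q ∨ r)), w0
2. ◇□(¬q ∨ r), w0
3. ¬(¬q ∨ r), w0
4. q, w0
5. ¬r, w0
6. □(¬q ∨ r), w1
7. ¬q ∨ r, w1
8. r, w1
Accessibility: w0Rw0, w0Rw1, w1Rw1
The negation has an open branch (countermodel exists).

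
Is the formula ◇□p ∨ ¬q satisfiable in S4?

1. ◇□p ∨ ¬q, 0
2. ¬q, 0
Accessibility: 0R0

Satisfiable (open branch found)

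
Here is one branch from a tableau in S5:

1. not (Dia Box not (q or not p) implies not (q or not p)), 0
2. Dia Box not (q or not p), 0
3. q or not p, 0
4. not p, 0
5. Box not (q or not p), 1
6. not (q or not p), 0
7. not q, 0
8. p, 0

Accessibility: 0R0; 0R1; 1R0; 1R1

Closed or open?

Both p and not p appear at 0.

Yes, closed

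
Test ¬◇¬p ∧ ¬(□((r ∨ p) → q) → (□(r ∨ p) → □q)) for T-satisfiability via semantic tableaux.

1. ¬◇¬p ∧ ¬(□((r ∨ p) → q) → (□(r ∨ p) → □q)), 0
2. ¬◇¬p, 0   [∧-rule on 1]
3. ¬(□((r ∨ p) → q) → (□(r ∨ p) → □q)), 0   [∧-rule on 1]
4. □((r ∨ p) → q), 0   [¬→-rule on 3]
5. ¬(□(r ∨ p) → □q), 0   [¬→-rule on 3]
6. □(r ∨ p), 0   [¬→-rule on 5]
7. ¬□q, 0   [¬→-rule on 5]
8. p, 0   [¬◇-rule on 2 via 0R0]
9. (r ∨ p) → q, 0   [□-rule on 4 via 0R0]
10. r ∨ p, 0   [□-rule on 6 via 0R0]
11. q, 0   [→-rule on 9 (branches; this branch)]
12. ¬q, 1   [¬□-rule on 7: fresh world 1, 0R1]
13. p, 1   [¬◇-rule on 2 via 0R1]
14. (r ∨ p) → q, 1   [□-rule on 4 via 0R1]
15. r ∨ p, 1   [□-rule on 6 via 0R1]
16. ¬(r ∨ p), 1   [→-rule on 14 (branches; this branch)]
17. ¬r, 1   [¬∨-rule on 16]
18. ¬p, 1   [¬∨-rule on 16]
Accessibility: 0R0, 0R1, 1R1
Branch closes: p and ¬p both at 1.
(One branch shown.) All branches close.

Unsatisfiable (every branch closes)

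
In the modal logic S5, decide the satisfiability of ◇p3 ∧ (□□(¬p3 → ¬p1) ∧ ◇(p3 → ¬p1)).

1. ◇p3 ∧ (□□(¬p3 → ¬p1) ∧ ◇(p3 → ¬p1)), w0
2. ◇p3, w0
3. □□(¬p3 → ¬p1) ∧ ◇(p3 → ¬p1), w0
4. □□(¬p3 → ¬p1), w0
5. ◇(p3 → ¬p1), w0
6. □(¬p3 → ¬p1), w0
7. ¬p3 → ¬p1, w0
8. ¬p1, w0
9. p3, w1
10. □(¬p3 → ¬p1), w1
11. ¬p3 → ¬p1, w1
12. ¬p1, w1
13. p3 → ¬p1, w2
14. □(¬p3 → ¬p1), w2
15. ¬p3 → ¬p1, w2
16. ¬p1, w2
Accessibility: w0Rw0, w0Rw1, w0Rw2, w1Rw0, w1Rw1, w1Rw2, w2Rw0, w2Rw1, w2Rw2

Satisfiable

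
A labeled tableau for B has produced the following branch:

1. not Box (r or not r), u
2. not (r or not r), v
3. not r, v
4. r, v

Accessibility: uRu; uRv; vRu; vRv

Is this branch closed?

Yes, closed

Both r and not r appear at v.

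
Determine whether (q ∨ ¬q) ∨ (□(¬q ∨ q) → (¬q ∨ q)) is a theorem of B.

Tableau for the negation ¬((q ∨ ¬q) ∨ (□(¬q ∨ q) → (¬q ∨ q))):
1. ¬((q ∨ ¬q) ∨ (□(¬q ∨ q) → (¬q ∨ q))), 0
2. ¬(q ∨ ¬q), 0
3. ¬(□(¬q ∨ q) → (¬q ∨ q)), 0
4. ¬q, 0
5. q, 0
Accessibility: 0R0
Branch closes: q and ¬q both at 0.
All branches of the negation close; one closing branch shown above.

Valid in B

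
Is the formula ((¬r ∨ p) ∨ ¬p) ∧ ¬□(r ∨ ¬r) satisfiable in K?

No, unsatisfiable

1. ((¬r ∨ p) ∨ ¬p) ∧ ¬□(r ∨ ¬r), w0
2. (¬r ∨ p) ∨ ¬p, w0
3. ¬□(r ∨ ¬r), w0
4. ¬r ∨ p, w0
5. p, w0
6. ¬(r ∨ ¬r), w1
7. ¬r, w1
8. r, w1
Accessibility: w0Rw1
Branch closes: r and ¬r both at w1.
Every branch closes; the branch above is one of them.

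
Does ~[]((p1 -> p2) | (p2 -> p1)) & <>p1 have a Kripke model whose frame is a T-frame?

Unsatisfiable

1. ~[]((p1 -> p2) | (p2 -> p1)) & <>p1, 0
2. ~[]((p1 -> p2) | (p2 -> p1)), 0   [&-rule on 1]
3. <>p1, 0   [&-rule on 1]
4. ~((p1 -> p2) | (p2 -> p1)), 1   [~[]-rule on 2: fresh world 1, 0R1]
5. ~(p1 -> p2), 1   [~|-rule on 4]
6. ~(p2 -> p1), 1   [~|-rule on 4]
7. p1, 1   [~->-rule on 5]
8. ~p2, 1   [~->-rule on 5]
9. p2, 1   [~->-rule on 6]
10. ~p1, 1   [~->-rule on 6]
Accessibility: 0R0, 0R1, 1R1
Branch closes: p2 and ~p2 both at 1.
All branches of the tableau close; one closing branch shown above.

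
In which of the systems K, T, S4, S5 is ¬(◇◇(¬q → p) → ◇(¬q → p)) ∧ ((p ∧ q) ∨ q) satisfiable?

K

T-tableau for the formula:
1. ¬(◇◇(¬q → p) → ◇(¬q → p)) ∧ ((p ∧ q) ∨ q), 0
2. ¬(◇◇(¬q → p) → ◇(¬q → p)), 0
3. (p ∧ q) ∨ q, 0
4. ◇◇(¬q → p), 0
5. ¬◇(¬q → p), 0
6. ¬(¬q → p), 0
7. ¬q, 0
8. ¬p, 0
9. p ∧ q, 0
10. p, 0
11. q, 0
Accessibility: 0R0
Branch closes: p and ¬p both at 0.
Every branch closes (one shown): unsatisfiable in T, hence also in S4, S5 (every S4/S5-frame is a T-frame).
K-tableau for the formula:
1. ¬(◇◇(¬q → p) → ◇(¬q → p)) ∧ ((p ∧ q) ∨ q), 0
2. ¬(◇◇(¬q → p) → ◇(¬q → p)), 0
3. (p ∧ q) ∨ q, 0
4. ◇◇(¬q → p), 0
5. ¬◇(¬q → p), 0
6. q, 0
7. ◇(¬q → p), 1
8. ¬(¬q → p), 1
9. ¬q, 1
10. ¬p, 1
11. ¬q → p, 2
12. p, 2
Accessibility: 0R1, 1R2
Complete open branch: satisfiable in K.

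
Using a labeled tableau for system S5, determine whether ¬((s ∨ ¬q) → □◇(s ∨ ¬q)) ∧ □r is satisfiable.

1. ¬((s ∨ ¬q) → □◇(s ∨ ¬q)) ∧ □r, w0
2. ¬((s ∨ ¬q) → □◇(s ∨ ¬q)), w0
3. □r, w0
4. s ∨ ¬q, w0
5. ¬□◇(s ∨ ¬q), w0
6. r, w0
7. ¬q, w0
8. ¬◇(s ∨ ¬q), w1
9. r, w1
10. ¬(s ∨ ¬q), w0
11. ¬s, w0
12. q, w0
Accessibility: w0Rw0, w0Rw1, w1Rw0, w1Rw1
Branch closes: q and ¬q both at w0.
Every branch closes; the branch above is one of them.

Unsatisfiable (every branch closes)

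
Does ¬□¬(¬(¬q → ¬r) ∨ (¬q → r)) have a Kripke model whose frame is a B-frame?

1. ¬□¬(¬(¬q → ¬r) ∨ (¬q → r)), 0
2. ¬(¬q → ¬r) ∨ (¬q → r), 1
3. ¬q → r, 1
4. r, 1
Accessibility: 0R0, 0R1, 1R0, 1R1

Satisfiable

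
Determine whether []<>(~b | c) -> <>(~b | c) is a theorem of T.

Tableau for the negation ~([]<>(~b | c) -> <>(~b | c)):
1. ~([]<>(~b | c) -> <>(~b | c)), u
2. []<>(~b | c), u   [~->-rule on 1]
3. ~<>(~b | c), u   [~->-rule on 1]
4. <>(~b | c), u   [[]-rule on 2 via uRu]
5. ~(~b | c), u   [~<>-rule on 3 via uRu]
6. b, u   [~|-rule on 5]
7. ~c, u   [~|-rule on 5]
8. ~b | c, v   [<>-rule on 4: fresh world v, uRv]
9. <>(~b | c), v   [[]-rule on 2 via uRv]
10. ~(~b | c), v   [~<>-rule on 3 via uRv]
11. b, v   [~|-rule on 10]
12. ~c, v   [~|-rule on 10]
13. c, v   [|-rule on 8 (branches; this branch)]
Accessibility: uRu, uRv, vRv
Branch closes: c and ~c both at v.
Every branch of the negation's tableau closes; the branch above is one of them.

Valid in T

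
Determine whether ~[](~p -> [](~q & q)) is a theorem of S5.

No, not valid

Tableau for the negation [](~p -> [](~q & q)):
1. [](~p -> [](~q & q)), u
2. ~p -> [](~q & q), u
3. p, u
Accessibility: uRu
The negation has an open branch (countermodel exists).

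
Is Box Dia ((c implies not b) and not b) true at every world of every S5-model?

Tableau for the negation not Box Dia ((c implies not b) and not b):
1. not Box Dia ((c implies not b) and not b), 0
2. not Dia ((c implies not b) and not b), 1
3. not ((c implies not b) and not b), 0
4. not ((c implies not b) and not b), 1
5. b, 0
6. b, 1
Accessibility: 0R0, 0R1, 1R0, 1R1
The negation has an open branch (countermodel exists).

Invalid (countermodel exists)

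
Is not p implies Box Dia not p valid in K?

No, not valid

Tableau for the negation not (not p implies Box Dia not p):
1. not (not p implies Box Dia not p), u
2. not p, u
3. not Box Dia not p, u
4. not Dia not p, v
Accessibility: uRv
The negation has an open branch (countermodel exists).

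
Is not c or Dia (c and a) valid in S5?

Tableau for the negation not (not c or Dia (c and a)):
1. not (not c or Dia (c and a)), u
2. c, u
3. not Dia (c and a), u
4. not (c and a), u
5. not a, u
Accessibility: uRu
The negation has an open branch (countermodel exists).

Not valid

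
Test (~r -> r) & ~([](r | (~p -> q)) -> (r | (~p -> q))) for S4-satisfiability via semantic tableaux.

Unsatisfiable

1. (~r -> r) & ~([](r | (~p -> q)) -> (r | (~p -> q))), w0
2. ~r -> r, w0   [&-rule on 1]
3. ~([](r | (~p -> q)) -> (r | (~p -> q))), w0   [&-rule on 1]
4. [](r | (~p -> q)), w0   [~->-rule on 3]
5. ~(r | (~p -> q)), w0   [~->-rule on 3]
6. ~r, w0   [~|-rule on 5]
7. ~(~p -> q), w0   [~|-rule on 5]
8. ~p, w0   [~->-rule on 7]
9. ~q, w0   [~->-rule on 7]
10. r | (~p -> q), w0   [[]-rule on 4 via w0Rw0]
11. r, w0   [->-rule on 2 (branches; this branch)]
Accessibility: w0Rw0
Branch closes: r and ~r both at w0.
(One branch shown.) All branches close.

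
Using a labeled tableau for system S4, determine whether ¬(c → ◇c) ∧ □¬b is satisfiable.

Unsatisfiable

1. ¬(c → ◇c) ∧ □¬b, u
2. ¬(c → ◇c), u   [∧-rule on 1]
3. □¬b, u   [∧-rule on 1]
4. c, u   [¬→-rule on 2]
5. ¬◇c, u   [¬→-rule on 2]
6. ¬b, u   [□-rule on 3 via uRu]
7. ¬c, u   [¬◇-rule on 5 via uRu]
Accessibility: uRu
Branch closes: c and ¬c both at u.
(One branch shown.) All branches close.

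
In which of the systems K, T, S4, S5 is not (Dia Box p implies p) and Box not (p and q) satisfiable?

K, T, S4

S5-tableau for the formula:
1. not (Dia Box p implies p) and Box not (p and q), 0
2. not (Dia Box p implies p), 0   [and-rule on 1]
3. Box not (p and q), 0   [and-rule on 1]
4. Dia Box p, 0   [neg-implies-rule on 2]
5. not p, 0   [neg-implies-rule on 2]
6. not (p and q), 0   [Box-rule on 3 via 0R0]
7. not q, 0   [neg-and-rule on 6 (branches; this branch)]
8. Box p, 1   [Dia-rule on 4: fresh world 1, 0R1]
9. not (p and q), 1   [Box-rule on 3 via 0R1]
10. p, 0   [Box-rule on 8 via 1R0]
Accessibility: 0R0, 0R1, 1R0, 1R1
Branch closes: p and not p both at 0.
Every branch closes (one shown): unsatisfiable in S5.
S4-tableau for the formula:
1. not (Dia Box p implies p) and Box not (p and q), 0
2. not (Dia Box p implies p), 0   [and-rule on 1]
3. Box not (p and q), 0   [and-rule on 1]
4. Dia Box p, 0   [neg-implies-rule on 2]
5. not p, 0   [neg-implies-rule on 2]
6. not (p and q), 0   [Box-rule on 3 via 0R0]
7. not q, 0   [neg-and-rule on 6 (branches; this branch)]
8. Box p, 1   [Dia-rule on 4: fresh world 1, 0R1]
9. not (p and q), 1   [Box-rule on 3 via 0R1]
10. p, 1   [Box-rule on 8 via 1R1]
11. not q, 1   [neg-and-rule on 9 (branches; this branch)]
Accessibility: 0R0, 0R1, 1R1
Complete open branch: satisfiable in S4, hence also in K, T (this S4-model is also a K-model and a T-model).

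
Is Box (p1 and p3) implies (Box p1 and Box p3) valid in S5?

Tableau for the negation not (Box (p1 and p3) implies (Box p1 and Box p3)):
1. not (Box (p1 and p3) implies (Box p1 and Box p3)), u
2. Box (p1 and p3), u   [neg-implies-rule on 1]
3. not (Box p1 and Box p3), u   [neg-implies-rule on 1]
4. p1 and p3, u   [Box-rule on 2 via uRu]
5. p1, u   [and-rule on 4]
6. p3, u   [and-rule on 4]
7. not Box p3, u   [neg-and-rule on 3 (branches; this branch)]
8. not p3, v   [neg-Box-rule on 7: fresh world v, uRv]
9. p1 and p3, v   [Box-rule on 2 via uRv]
10. p1, v   [and-rule on 9]
11. p3, v   [and-rule on 9]
Accessibility: uRu, uRv, vRu, vRv
Branch closes: p3 and not p3 both at v.
All branches of the negation close; one closing branch shown above.

Yes, valid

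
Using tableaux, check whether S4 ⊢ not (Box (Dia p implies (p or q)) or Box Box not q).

Tableau for the negation Box (Dia p implies (p or q)) or Box Box not q:
1. Box (Dia p implies (p or q)) or Box Box not q, 0
2. Box Box not q, 0
3. Box not q, 0
4. not q, 0
Accessibility: 0R0
The negation has an open branch (countermodel exists).

No, not valid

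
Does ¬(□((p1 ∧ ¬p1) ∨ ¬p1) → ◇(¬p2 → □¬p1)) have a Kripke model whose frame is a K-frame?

1. ¬(□((p1 ∧ ¬p1) ∨ ¬p1) → ◇(¬p2 → □¬p1)), 0
2. □((p1 ∧ ¬p1) ∨ ¬p1), 0   [¬→-rule on 1]
3. ¬◇(¬p2 → □¬p1), 0   [¬→-rule on 1]

Yes, satisfiable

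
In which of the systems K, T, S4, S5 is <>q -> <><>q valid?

K-tableau for the negation ~(<>q -> <><>q):
1. ~(<>q -> <><>q), u
2. <>q, u
3. ~<><>q, u
4. q, v
5. ~<>q, v
Accessibility: uRv
Complete open branch: countermodel on a K-frame, so not valid in K.
T-tableau for the negation ~(<>q -> <><>q):
1. ~(<>q -> <><>q), u
2. <>q, u
3. ~<><>q, u
4. ~<>q, u
5. ~q, u
6. q, v
7. ~<>q, v
8. ~q, v
Accessibility: uRu, uRv, vRv
Branch closes: q and ~q both at v.
Every branch closes (one shown): valid in T, hence also in S4, S5 (every theorem of T is a theorem of S4 and S5).

T, S4, S5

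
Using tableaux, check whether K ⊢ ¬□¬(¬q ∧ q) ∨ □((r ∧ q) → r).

Tableau for the negation ¬(¬□¬(¬q ∧ q) ∨ □((r ∧ q) → r)):
1. ¬(¬□¬(¬q ∧ q) ∨ □((r ∧ q) → r)), u
2. □¬(¬q ∧ q), u
3. ¬□((r ∧ q) → r), u
4. ¬((r ∧ q) → r), v
5. r ∧ q, v
6. ¬r, v
7. r, v
8. q, v
Accessibility: uRv
Branch closes: r and ¬r both at v.
All branches of the negation close; one closing branch shown above.

Yes, valid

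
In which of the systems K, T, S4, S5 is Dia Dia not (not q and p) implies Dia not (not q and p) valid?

S4, S5

T-tableau for the negation not (Dia Dia not (not q and p) implies Dia not (not q and p)):
1. not (Dia Dia not (not q and p) implies Dia not (not q and p)), u
2. Dia Dia not (not q and p), u   [neg-implies-rule on 1]
3. not Dia not (not q and p), u   [neg-implies-rule on 1]
4. not q and p, u   [neg-Dia-rule on 3 via uRu]
5. not q, u   [and-rule on 4]
6. p, u   [and-rule on 4]
7. Dia not (not q and p), v   [Dia-rule on 2: fresh world v, uRv]
8. not q and p, v   [neg-Dia-rule on 3 via uRv]
9. not q, v   [and-rule on 8]
10. p, v   [and-rule on 8]
11. not (not q and p), w   [Dia-rule on 7: fresh world w, vRw]
12. not p, w   [neg-and-rule on 11 (branches; this branch)]
Accessibility: uRu, uRv, vRv, vRw, wRw
Complete open branch: countermodel on a T-frame, so not valid in T, nor in K (the same frame is also a K-frame).
S4-tableau for the negation not (Dia Dia not (not q and p) implies Dia not (not q and p)):
1. not (Dia Dia not (not q and p) implies Dia not (not q and p)), u
2. Dia Dia not (not q and p), u   [neg-implies-rule on 1]
3. not Dia not (not q and p), u   [neg-implies-rule on 1]
4. not q and p, u   [neg-Dia-rule on 3 via uRu]
5. not q, u   [and-rule on 4]
6. p, u   [and-rule on 4]
7. Dia not (not q and p), v   [Dia-rule on 2: fresh world v, uRv]
8. not q and p, v   [neg-Dia-rule on 3 via uRv]
9. not q, v   [and-rule on 8]
10. p, v   [and-rule on 8]
11. not (not q and p), w   [Dia-rule on 7: fresh world w, vRw]
12. not q and p, w   [neg-Dia-rule on 3 via uRw]
13. not q, w   [and-rule on 12]
14. p, w   [and-rule on 12]
15. not p, w   [neg-and-rule on 11 (branches; this branch)]
Accessibility: uRu, uRv, uRw, vRv, vRw, wRw
Branch closes: p and not p both at w.
Every branch closes (one shown): valid in S4, hence also in S5 (every theorem of S4 is a theorem of S5).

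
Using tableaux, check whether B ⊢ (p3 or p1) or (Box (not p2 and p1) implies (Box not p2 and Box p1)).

Tableau for the negation not ((p3 or p1) or (Box (not p2 and p1) implies (Box not p2 and Box p1))):
1. not ((p3 or p1) or (Box (not p2 and p1) implies (Box not p2 and Box p1))), u
2. not (p3 or p1), u   [neg-or-rule on 1]
3. not (Box (not p2 and p1) implies (Box not p2 and Box p1)), u   [neg-or-rule on 1]
4. not p3, u   [neg-or-rule on 2]
5. not p1, u   [neg-or-rule on 2]
6. Box (not p2 and p1), u   [neg-implies-rule on 3]
7. not (Box not p2 and Box p1), u   [neg-implies-rule on 3]
8. not p2 and p1, u   [Box-rule on 6 via uRu]
9. not p2, u   [and-rule on 8]
10. p1, u   [and-rule on 8]
Accessibility: uRu
Branch closes: p1 and not p1 both at u.
Every branch of the negation's tableau closes; the branch above is one of them.

Yes, valid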